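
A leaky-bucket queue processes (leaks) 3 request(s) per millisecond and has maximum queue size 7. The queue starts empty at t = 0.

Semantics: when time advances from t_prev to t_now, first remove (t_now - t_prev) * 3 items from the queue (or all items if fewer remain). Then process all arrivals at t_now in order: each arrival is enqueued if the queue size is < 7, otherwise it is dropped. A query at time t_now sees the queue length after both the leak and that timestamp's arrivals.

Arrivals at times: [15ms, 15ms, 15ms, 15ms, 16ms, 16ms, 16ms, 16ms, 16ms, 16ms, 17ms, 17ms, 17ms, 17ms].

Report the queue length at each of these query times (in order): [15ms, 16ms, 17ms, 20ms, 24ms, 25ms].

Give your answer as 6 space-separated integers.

Answer: 4 7 7 0 0 0

Derivation:
Queue lengths at query times:
  query t=15ms: backlog = 4
  query t=16ms: backlog = 7
  query t=17ms: backlog = 7
  query t=20ms: backlog = 0
  query t=24ms: backlog = 0
  query t=25ms: backlog = 0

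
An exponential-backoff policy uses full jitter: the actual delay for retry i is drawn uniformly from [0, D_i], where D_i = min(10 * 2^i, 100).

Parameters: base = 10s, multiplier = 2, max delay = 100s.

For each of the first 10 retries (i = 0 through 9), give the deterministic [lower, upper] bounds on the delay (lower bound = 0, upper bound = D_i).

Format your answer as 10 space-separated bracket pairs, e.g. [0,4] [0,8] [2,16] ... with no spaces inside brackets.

Answer: [0,10] [0,20] [0,40] [0,80] [0,100] [0,100] [0,100] [0,100] [0,100] [0,100]

Derivation:
Computing bounds per retry:
  i=0: D_i=min(10*2^0,100)=10, bounds=[0,10]
  i=1: D_i=min(10*2^1,100)=20, bounds=[0,20]
  i=2: D_i=min(10*2^2,100)=40, bounds=[0,40]
  i=3: D_i=min(10*2^3,100)=80, bounds=[0,80]
  i=4: D_i=min(10*2^4,100)=100, bounds=[0,100]
  i=5: D_i=min(10*2^5,100)=100, bounds=[0,100]
  i=6: D_i=min(10*2^6,100)=100, bounds=[0,100]
  i=7: D_i=min(10*2^7,100)=100, bounds=[0,100]
  i=8: D_i=min(10*2^8,100)=100, bounds=[0,100]
  i=9: D_i=min(10*2^9,100)=100, bounds=[0,100]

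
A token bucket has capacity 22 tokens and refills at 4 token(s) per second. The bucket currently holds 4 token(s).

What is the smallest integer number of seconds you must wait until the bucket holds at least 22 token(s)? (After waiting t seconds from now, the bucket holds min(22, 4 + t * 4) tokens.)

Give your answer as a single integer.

Answer: 5

Derivation:
Need 4 + t * 4 >= 22, so t >= 18/4.
Smallest integer t = ceil(18/4) = 5.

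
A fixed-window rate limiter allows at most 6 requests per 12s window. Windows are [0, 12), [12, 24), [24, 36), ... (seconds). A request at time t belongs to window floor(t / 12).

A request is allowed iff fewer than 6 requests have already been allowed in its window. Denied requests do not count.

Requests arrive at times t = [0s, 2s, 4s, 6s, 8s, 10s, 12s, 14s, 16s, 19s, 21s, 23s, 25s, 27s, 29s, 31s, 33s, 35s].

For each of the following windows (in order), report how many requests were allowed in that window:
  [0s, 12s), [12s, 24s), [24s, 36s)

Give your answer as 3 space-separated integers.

Answer: 6 6 6

Derivation:
Processing requests:
  req#1 t=0s (window 0): ALLOW
  req#2 t=2s (window 0): ALLOW
  req#3 t=4s (window 0): ALLOW
  req#4 t=6s (window 0): ALLOW
  req#5 t=8s (window 0): ALLOW
  req#6 t=10s (window 0): ALLOW
  req#7 t=12s (window 1): ALLOW
  req#8 t=14s (window 1): ALLOW
  req#9 t=16s (window 1): ALLOW
  req#10 t=19s (window 1): ALLOW
  req#11 t=21s (window 1): ALLOW
  req#12 t=23s (window 1): ALLOW
  req#13 t=25s (window 2): ALLOW
  req#14 t=27s (window 2): ALLOW
  req#15 t=29s (window 2): ALLOW
  req#16 t=31s (window 2): ALLOW
  req#17 t=33s (window 2): ALLOW
  req#18 t=35s (window 2): ALLOW

Allowed counts by window: 6 6 6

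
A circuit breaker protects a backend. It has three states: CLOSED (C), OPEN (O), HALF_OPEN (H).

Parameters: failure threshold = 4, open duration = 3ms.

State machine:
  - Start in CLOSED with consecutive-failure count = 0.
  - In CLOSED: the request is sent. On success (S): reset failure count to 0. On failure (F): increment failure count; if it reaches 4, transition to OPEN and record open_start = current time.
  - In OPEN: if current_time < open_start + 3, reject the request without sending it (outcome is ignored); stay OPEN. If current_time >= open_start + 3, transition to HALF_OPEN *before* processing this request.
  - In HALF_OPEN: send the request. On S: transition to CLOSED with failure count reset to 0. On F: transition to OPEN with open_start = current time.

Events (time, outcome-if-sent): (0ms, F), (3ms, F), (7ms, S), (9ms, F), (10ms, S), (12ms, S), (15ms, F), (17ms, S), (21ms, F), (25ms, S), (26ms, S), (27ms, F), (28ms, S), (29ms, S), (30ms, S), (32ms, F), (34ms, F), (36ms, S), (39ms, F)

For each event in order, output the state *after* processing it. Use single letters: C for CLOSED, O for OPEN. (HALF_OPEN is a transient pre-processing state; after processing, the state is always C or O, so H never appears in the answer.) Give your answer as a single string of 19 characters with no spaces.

Answer: CCCCCCCCCCCCCCCCCCC

Derivation:
State after each event:
  event#1 t=0ms outcome=F: state=CLOSED
  event#2 t=3ms outcome=F: state=CLOSED
  event#3 t=7ms outcome=S: state=CLOSED
  event#4 t=9ms outcome=F: state=CLOSED
  event#5 t=10ms outcome=S: state=CLOSED
  event#6 t=12ms outcome=S: state=CLOSED
  event#7 t=15ms outcome=F: state=CLOSED
  event#8 t=17ms outcome=S: state=CLOSED
  event#9 t=21ms outcome=F: state=CLOSED
  event#10 t=25ms outcome=S: state=CLOSED
  event#11 t=26ms outcome=S: state=CLOSED
  event#12 t=27ms outcome=F: state=CLOSED
  event#13 t=28ms outcome=S: state=CLOSED
  event#14 t=29ms outcome=S: state=CLOSED
  event#15 t=30ms outcome=S: state=CLOSED
  event#16 t=32ms outcome=F: state=CLOSED
  event#17 t=34ms outcome=F: state=CLOSED
  event#18 t=36ms outcome=S: state=CLOSED
  event#19 t=39ms outcome=F: state=CLOSED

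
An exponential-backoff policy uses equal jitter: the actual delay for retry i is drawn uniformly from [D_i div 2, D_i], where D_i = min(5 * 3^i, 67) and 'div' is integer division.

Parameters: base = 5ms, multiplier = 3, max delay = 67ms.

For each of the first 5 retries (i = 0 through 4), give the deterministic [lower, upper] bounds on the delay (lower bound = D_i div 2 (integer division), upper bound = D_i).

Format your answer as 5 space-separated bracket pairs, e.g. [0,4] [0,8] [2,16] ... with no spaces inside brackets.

Computing bounds per retry:
  i=0: D_i=min(5*3^0,67)=5, bounds=[2,5]
  i=1: D_i=min(5*3^1,67)=15, bounds=[7,15]
  i=2: D_i=min(5*3^2,67)=45, bounds=[22,45]
  i=3: D_i=min(5*3^3,67)=67, bounds=[33,67]
  i=4: D_i=min(5*3^4,67)=67, bounds=[33,67]

Answer: [2,5] [7,15] [22,45] [33,67] [33,67]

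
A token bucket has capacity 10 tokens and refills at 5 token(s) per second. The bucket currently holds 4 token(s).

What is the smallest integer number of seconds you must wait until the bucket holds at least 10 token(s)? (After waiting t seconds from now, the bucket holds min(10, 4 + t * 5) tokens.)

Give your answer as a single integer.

Need 4 + t * 5 >= 10, so t >= 6/5.
Smallest integer t = ceil(6/5) = 2.

Answer: 2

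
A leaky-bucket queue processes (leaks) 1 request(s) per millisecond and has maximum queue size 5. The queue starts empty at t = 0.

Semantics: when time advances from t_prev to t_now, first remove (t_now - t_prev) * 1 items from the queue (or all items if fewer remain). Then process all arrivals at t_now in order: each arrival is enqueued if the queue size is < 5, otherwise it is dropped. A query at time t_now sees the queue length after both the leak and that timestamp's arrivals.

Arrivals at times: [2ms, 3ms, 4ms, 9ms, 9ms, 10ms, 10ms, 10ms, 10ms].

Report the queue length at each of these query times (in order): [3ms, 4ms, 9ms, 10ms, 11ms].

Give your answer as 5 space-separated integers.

Answer: 1 1 2 5 4

Derivation:
Queue lengths at query times:
  query t=3ms: backlog = 1
  query t=4ms: backlog = 1
  query t=9ms: backlog = 2
  query t=10ms: backlog = 5
  query t=11ms: backlog = 4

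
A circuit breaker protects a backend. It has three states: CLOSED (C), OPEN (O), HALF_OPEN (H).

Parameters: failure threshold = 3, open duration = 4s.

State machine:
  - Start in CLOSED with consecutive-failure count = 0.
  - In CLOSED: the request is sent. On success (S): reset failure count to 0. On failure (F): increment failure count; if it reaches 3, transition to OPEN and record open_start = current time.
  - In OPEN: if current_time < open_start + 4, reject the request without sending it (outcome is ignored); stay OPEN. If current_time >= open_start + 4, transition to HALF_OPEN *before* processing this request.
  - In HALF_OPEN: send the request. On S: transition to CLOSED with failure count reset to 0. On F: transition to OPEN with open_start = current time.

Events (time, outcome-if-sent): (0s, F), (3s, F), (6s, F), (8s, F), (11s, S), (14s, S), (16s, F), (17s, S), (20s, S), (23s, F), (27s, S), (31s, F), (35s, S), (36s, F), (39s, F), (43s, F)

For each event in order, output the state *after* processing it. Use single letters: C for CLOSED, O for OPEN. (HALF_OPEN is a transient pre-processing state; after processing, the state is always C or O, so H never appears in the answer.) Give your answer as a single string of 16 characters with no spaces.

Answer: CCOOCCCCCCCCCCCO

Derivation:
State after each event:
  event#1 t=0s outcome=F: state=CLOSED
  event#2 t=3s outcome=F: state=CLOSED
  event#3 t=6s outcome=F: state=OPEN
  event#4 t=8s outcome=F: state=OPEN
  event#5 t=11s outcome=S: state=CLOSED
  event#6 t=14s outcome=S: state=CLOSED
  event#7 t=16s outcome=F: state=CLOSED
  event#8 t=17s outcome=S: state=CLOSED
  event#9 t=20s outcome=S: state=CLOSED
  event#10 t=23s outcome=F: state=CLOSED
  event#11 t=27s outcome=S: state=CLOSED
  event#12 t=31s outcome=F: state=CLOSED
  event#13 t=35s outcome=S: state=CLOSED
  event#14 t=36s outcome=F: state=CLOSED
  event#15 t=39s outcome=F: state=CLOSED
  event#16 t=43s outcome=F: state=OPEN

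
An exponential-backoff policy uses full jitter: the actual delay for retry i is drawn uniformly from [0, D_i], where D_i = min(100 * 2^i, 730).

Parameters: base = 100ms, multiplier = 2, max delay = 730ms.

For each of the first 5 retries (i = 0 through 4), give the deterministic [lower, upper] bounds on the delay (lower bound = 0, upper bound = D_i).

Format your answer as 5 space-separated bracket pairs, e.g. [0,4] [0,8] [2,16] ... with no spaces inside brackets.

Answer: [0,100] [0,200] [0,400] [0,730] [0,730]

Derivation:
Computing bounds per retry:
  i=0: D_i=min(100*2^0,730)=100, bounds=[0,100]
  i=1: D_i=min(100*2^1,730)=200, bounds=[0,200]
  i=2: D_i=min(100*2^2,730)=400, bounds=[0,400]
  i=3: D_i=min(100*2^3,730)=730, bounds=[0,730]
  i=4: D_i=min(100*2^4,730)=730, bounds=[0,730]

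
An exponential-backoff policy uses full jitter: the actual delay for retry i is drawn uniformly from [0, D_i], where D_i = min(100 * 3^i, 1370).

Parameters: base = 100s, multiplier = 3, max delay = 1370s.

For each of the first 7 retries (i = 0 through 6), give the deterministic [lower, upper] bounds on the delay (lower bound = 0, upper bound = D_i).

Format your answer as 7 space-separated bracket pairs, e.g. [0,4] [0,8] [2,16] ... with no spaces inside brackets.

Answer: [0,100] [0,300] [0,900] [0,1370] [0,1370] [0,1370] [0,1370]

Derivation:
Computing bounds per retry:
  i=0: D_i=min(100*3^0,1370)=100, bounds=[0,100]
  i=1: D_i=min(100*3^1,1370)=300, bounds=[0,300]
  i=2: D_i=min(100*3^2,1370)=900, bounds=[0,900]
  i=3: D_i=min(100*3^3,1370)=1370, bounds=[0,1370]
  i=4: D_i=min(100*3^4,1370)=1370, bounds=[0,1370]
  i=5: D_i=min(100*3^5,1370)=1370, bounds=[0,1370]
  i=6: D_i=min(100*3^6,1370)=1370, bounds=[0,1370]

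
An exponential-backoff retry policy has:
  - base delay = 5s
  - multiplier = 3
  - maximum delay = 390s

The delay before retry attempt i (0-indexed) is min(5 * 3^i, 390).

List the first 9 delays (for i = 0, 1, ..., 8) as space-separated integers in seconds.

Computing each delay:
  i=0: min(5*3^0, 390) = 5
  i=1: min(5*3^1, 390) = 15
  i=2: min(5*3^2, 390) = 45
  i=3: min(5*3^3, 390) = 135
  i=4: min(5*3^4, 390) = 390
  i=5: min(5*3^5, 390) = 390
  i=6: min(5*3^6, 390) = 390
  i=7: min(5*3^7, 390) = 390
  i=8: min(5*3^8, 390) = 390

Answer: 5 15 45 135 390 390 390 390 390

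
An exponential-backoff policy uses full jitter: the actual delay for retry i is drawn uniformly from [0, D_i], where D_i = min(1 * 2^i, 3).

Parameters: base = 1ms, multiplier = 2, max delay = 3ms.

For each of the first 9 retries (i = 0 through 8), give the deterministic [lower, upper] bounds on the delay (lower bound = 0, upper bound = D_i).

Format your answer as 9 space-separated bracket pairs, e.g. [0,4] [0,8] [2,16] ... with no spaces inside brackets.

Answer: [0,1] [0,2] [0,3] [0,3] [0,3] [0,3] [0,3] [0,3] [0,3]

Derivation:
Computing bounds per retry:
  i=0: D_i=min(1*2^0,3)=1, bounds=[0,1]
  i=1: D_i=min(1*2^1,3)=2, bounds=[0,2]
  i=2: D_i=min(1*2^2,3)=3, bounds=[0,3]
  i=3: D_i=min(1*2^3,3)=3, bounds=[0,3]
  i=4: D_i=min(1*2^4,3)=3, bounds=[0,3]
  i=5: D_i=min(1*2^5,3)=3, bounds=[0,3]
  i=6: D_i=min(1*2^6,3)=3, bounds=[0,3]
  i=7: D_i=min(1*2^7,3)=3, bounds=[0,3]
  i=8: D_i=min(1*2^8,3)=3, bounds=[0,3]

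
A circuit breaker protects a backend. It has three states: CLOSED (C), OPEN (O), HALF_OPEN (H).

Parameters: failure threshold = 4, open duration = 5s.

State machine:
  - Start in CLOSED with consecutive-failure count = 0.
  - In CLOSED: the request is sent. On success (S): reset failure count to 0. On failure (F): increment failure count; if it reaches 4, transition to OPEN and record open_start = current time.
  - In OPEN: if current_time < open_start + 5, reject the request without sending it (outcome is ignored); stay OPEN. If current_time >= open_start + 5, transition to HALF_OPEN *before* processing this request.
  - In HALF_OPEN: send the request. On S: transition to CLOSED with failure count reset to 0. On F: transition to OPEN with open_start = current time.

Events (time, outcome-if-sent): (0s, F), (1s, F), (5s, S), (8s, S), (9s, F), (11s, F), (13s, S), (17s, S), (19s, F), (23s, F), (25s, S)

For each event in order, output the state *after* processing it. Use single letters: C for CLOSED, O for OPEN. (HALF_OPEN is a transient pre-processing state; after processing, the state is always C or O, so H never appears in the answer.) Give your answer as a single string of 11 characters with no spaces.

Answer: CCCCCCCCCCC

Derivation:
State after each event:
  event#1 t=0s outcome=F: state=CLOSED
  event#2 t=1s outcome=F: state=CLOSED
  event#3 t=5s outcome=S: state=CLOSED
  event#4 t=8s outcome=S: state=CLOSED
  event#5 t=9s outcome=F: state=CLOSED
  event#6 t=11s outcome=F: state=CLOSED
  event#7 t=13s outcome=S: state=CLOSED
  event#8 t=17s outcome=S: state=CLOSED
  event#9 t=19s outcome=F: state=CLOSED
  event#10 t=23s outcome=F: state=CLOSED
  event#11 t=25s outcome=S: state=CLOSED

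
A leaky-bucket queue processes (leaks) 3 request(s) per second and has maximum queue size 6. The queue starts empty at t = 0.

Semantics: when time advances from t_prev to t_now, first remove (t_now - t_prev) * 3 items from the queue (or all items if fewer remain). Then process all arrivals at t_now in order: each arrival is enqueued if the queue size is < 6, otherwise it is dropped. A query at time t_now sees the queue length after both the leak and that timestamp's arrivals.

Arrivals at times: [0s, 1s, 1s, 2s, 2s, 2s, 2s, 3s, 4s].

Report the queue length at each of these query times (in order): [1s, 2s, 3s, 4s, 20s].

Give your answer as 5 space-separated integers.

Queue lengths at query times:
  query t=1s: backlog = 2
  query t=2s: backlog = 4
  query t=3s: backlog = 2
  query t=4s: backlog = 1
  query t=20s: backlog = 0

Answer: 2 4 2 1 0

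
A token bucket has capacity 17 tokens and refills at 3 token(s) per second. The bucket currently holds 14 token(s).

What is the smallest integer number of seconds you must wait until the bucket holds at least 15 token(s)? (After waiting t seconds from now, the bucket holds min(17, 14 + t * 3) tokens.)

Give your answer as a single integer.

Need 14 + t * 3 >= 15, so t >= 1/3.
Smallest integer t = ceil(1/3) = 1.

Answer: 1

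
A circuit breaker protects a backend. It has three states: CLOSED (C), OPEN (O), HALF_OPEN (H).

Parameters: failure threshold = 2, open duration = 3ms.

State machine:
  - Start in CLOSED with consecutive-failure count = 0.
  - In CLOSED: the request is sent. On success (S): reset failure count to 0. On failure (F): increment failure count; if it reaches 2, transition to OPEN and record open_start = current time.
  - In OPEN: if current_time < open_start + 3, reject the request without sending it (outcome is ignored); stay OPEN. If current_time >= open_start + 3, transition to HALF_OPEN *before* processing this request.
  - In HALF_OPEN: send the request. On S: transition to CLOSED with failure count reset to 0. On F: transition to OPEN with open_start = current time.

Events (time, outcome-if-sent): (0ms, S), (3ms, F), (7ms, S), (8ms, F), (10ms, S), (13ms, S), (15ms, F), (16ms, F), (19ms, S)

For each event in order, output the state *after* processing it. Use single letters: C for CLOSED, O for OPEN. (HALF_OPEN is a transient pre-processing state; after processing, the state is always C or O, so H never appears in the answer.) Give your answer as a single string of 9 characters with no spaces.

State after each event:
  event#1 t=0ms outcome=S: state=CLOSED
  event#2 t=3ms outcome=F: state=CLOSED
  event#3 t=7ms outcome=S: state=CLOSED
  event#4 t=8ms outcome=F: state=CLOSED
  event#5 t=10ms outcome=S: state=CLOSED
  event#6 t=13ms outcome=S: state=CLOSED
  event#7 t=15ms outcome=F: state=CLOSED
  event#8 t=16ms outcome=F: state=OPEN
  event#9 t=19ms outcome=S: state=CLOSED

Answer: CCCCCCCOC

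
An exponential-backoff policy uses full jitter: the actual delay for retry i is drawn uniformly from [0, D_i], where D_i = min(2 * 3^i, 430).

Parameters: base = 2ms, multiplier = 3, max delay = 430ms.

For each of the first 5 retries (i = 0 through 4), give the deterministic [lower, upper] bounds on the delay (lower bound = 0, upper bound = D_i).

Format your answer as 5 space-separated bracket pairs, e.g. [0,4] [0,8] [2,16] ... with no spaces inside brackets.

Answer: [0,2] [0,6] [0,18] [0,54] [0,162]

Derivation:
Computing bounds per retry:
  i=0: D_i=min(2*3^0,430)=2, bounds=[0,2]
  i=1: D_i=min(2*3^1,430)=6, bounds=[0,6]
  i=2: D_i=min(2*3^2,430)=18, bounds=[0,18]
  i=3: D_i=min(2*3^3,430)=54, bounds=[0,54]
  i=4: D_i=min(2*3^4,430)=162, bounds=[0,162]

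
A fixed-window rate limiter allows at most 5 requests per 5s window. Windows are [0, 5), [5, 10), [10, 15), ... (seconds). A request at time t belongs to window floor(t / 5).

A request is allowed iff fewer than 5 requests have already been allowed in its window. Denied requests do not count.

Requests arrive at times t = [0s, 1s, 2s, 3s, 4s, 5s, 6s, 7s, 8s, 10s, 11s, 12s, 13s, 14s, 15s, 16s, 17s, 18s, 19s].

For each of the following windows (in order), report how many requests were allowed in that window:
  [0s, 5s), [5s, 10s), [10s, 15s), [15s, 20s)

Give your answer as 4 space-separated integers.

Answer: 5 4 5 5

Derivation:
Processing requests:
  req#1 t=0s (window 0): ALLOW
  req#2 t=1s (window 0): ALLOW
  req#3 t=2s (window 0): ALLOW
  req#4 t=3s (window 0): ALLOW
  req#5 t=4s (window 0): ALLOW
  req#6 t=5s (window 1): ALLOW
  req#7 t=6s (window 1): ALLOW
  req#8 t=7s (window 1): ALLOW
  req#9 t=8s (window 1): ALLOW
  req#10 t=10s (window 2): ALLOW
  req#11 t=11s (window 2): ALLOW
  req#12 t=12s (window 2): ALLOW
  req#13 t=13s (window 2): ALLOW
  req#14 t=14s (window 2): ALLOW
  req#15 t=15s (window 3): ALLOW
  req#16 t=16s (window 3): ALLOW
  req#17 t=17s (window 3): ALLOW
  req#18 t=18s (window 3): ALLOW
  req#19 t=19s (window 3): ALLOW

Allowed counts by window: 5 4 5 5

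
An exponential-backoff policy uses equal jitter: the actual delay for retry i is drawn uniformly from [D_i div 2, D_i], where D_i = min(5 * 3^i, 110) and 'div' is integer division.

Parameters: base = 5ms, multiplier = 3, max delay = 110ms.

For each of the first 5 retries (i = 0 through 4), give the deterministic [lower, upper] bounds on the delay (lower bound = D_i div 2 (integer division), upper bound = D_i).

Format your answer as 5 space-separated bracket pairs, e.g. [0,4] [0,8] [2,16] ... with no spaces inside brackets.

Computing bounds per retry:
  i=0: D_i=min(5*3^0,110)=5, bounds=[2,5]
  i=1: D_i=min(5*3^1,110)=15, bounds=[7,15]
  i=2: D_i=min(5*3^2,110)=45, bounds=[22,45]
  i=3: D_i=min(5*3^3,110)=110, bounds=[55,110]
  i=4: D_i=min(5*3^4,110)=110, bounds=[55,110]

Answer: [2,5] [7,15] [22,45] [55,110] [55,110]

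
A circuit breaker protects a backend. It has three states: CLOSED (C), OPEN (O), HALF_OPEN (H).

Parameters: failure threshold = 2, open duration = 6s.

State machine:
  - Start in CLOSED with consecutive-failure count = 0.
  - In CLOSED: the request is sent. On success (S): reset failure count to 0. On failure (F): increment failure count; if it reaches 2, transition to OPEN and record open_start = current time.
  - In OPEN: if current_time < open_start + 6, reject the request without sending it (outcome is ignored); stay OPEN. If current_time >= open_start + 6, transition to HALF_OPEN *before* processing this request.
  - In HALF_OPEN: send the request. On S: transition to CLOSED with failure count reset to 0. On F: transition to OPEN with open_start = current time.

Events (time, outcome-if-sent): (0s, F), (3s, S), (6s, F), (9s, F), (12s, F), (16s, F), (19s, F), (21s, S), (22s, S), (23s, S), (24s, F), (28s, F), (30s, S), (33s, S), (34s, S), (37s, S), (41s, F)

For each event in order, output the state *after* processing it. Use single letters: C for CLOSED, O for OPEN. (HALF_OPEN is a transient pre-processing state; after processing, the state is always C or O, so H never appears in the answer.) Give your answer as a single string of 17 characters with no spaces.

State after each event:
  event#1 t=0s outcome=F: state=CLOSED
  event#2 t=3s outcome=S: state=CLOSED
  event#3 t=6s outcome=F: state=CLOSED
  event#4 t=9s outcome=F: state=OPEN
  event#5 t=12s outcome=F: state=OPEN
  event#6 t=16s outcome=F: state=OPEN
  event#7 t=19s outcome=F: state=OPEN
  event#8 t=21s outcome=S: state=OPEN
  event#9 t=22s outcome=S: state=CLOSED
  event#10 t=23s outcome=S: state=CLOSED
  event#11 t=24s outcome=F: state=CLOSED
  event#12 t=28s outcome=F: state=OPEN
  event#13 t=30s outcome=S: state=OPEN
  event#14 t=33s outcome=S: state=OPEN
  event#15 t=34s outcome=S: state=CLOSED
  event#16 t=37s outcome=S: state=CLOSED
  event#17 t=41s outcome=F: state=CLOSED

Answer: CCCOOOOOCCCOOOCCC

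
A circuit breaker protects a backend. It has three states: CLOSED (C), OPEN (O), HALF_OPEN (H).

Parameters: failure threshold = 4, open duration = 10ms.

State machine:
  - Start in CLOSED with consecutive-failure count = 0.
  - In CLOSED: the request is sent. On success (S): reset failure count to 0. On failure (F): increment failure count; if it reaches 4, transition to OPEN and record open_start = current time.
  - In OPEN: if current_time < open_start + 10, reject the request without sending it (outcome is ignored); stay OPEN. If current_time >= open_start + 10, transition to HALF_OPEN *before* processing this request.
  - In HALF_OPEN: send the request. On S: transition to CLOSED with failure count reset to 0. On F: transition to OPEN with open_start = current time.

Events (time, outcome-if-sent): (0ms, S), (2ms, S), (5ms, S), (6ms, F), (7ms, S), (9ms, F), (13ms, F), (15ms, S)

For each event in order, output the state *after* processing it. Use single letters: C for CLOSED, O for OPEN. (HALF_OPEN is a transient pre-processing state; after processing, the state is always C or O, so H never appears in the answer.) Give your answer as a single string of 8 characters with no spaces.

Answer: CCCCCCCC

Derivation:
State after each event:
  event#1 t=0ms outcome=S: state=CLOSED
  event#2 t=2ms outcome=S: state=CLOSED
  event#3 t=5ms outcome=S: state=CLOSED
  event#4 t=6ms outcome=F: state=CLOSED
  event#5 t=7ms outcome=S: state=CLOSED
  event#6 t=9ms outcome=F: state=CLOSED
  event#7 t=13ms outcome=F: state=CLOSED
  event#8 t=15ms outcome=S: state=CLOSED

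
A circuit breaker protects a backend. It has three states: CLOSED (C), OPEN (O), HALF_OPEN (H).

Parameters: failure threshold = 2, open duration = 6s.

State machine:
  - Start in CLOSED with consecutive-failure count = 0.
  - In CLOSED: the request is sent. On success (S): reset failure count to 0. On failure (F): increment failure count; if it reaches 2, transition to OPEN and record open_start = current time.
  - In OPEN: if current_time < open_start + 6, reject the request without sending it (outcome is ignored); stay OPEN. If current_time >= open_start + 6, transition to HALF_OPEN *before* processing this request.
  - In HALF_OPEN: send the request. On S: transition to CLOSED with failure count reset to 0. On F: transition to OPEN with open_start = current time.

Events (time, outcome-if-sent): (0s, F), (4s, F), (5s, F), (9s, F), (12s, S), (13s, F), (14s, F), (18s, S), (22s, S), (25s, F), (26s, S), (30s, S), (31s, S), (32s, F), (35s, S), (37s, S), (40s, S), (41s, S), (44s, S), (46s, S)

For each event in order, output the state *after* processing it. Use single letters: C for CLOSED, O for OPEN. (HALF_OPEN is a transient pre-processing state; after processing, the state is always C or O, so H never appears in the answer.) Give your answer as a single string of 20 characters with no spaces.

State after each event:
  event#1 t=0s outcome=F: state=CLOSED
  event#2 t=4s outcome=F: state=OPEN
  event#3 t=5s outcome=F: state=OPEN
  event#4 t=9s outcome=F: state=OPEN
  event#5 t=12s outcome=S: state=CLOSED
  event#6 t=13s outcome=F: state=CLOSED
  event#7 t=14s outcome=F: state=OPEN
  event#8 t=18s outcome=S: state=OPEN
  event#9 t=22s outcome=S: state=CLOSED
  event#10 t=25s outcome=F: state=CLOSED
  event#11 t=26s outcome=S: state=CLOSED
  event#12 t=30s outcome=S: state=CLOSED
  event#13 t=31s outcome=S: state=CLOSED
  event#14 t=32s outcome=F: state=CLOSED
  event#15 t=35s outcome=S: state=CLOSED
  event#16 t=37s outcome=S: state=CLOSED
  event#17 t=40s outcome=S: state=CLOSED
  event#18 t=41s outcome=S: state=CLOSED
  event#19 t=44s outcome=S: state=CLOSED
  event#20 t=46s outcome=S: state=CLOSED

Answer: COOOCCOOCCCCCCCCCCCC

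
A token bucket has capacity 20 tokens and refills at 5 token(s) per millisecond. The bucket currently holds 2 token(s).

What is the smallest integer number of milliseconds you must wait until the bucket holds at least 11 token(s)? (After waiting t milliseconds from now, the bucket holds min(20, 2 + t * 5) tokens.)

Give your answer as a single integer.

Answer: 2

Derivation:
Need 2 + t * 5 >= 11, so t >= 9/5.
Smallest integer t = ceil(9/5) = 2.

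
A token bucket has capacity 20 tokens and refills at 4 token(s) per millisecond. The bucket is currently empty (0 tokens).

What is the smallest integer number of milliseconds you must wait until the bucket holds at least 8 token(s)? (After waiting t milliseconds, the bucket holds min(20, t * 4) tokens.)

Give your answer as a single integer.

Need t * 4 >= 8, so t >= 8/4.
Smallest integer t = ceil(8/4) = 2.

Answer: 2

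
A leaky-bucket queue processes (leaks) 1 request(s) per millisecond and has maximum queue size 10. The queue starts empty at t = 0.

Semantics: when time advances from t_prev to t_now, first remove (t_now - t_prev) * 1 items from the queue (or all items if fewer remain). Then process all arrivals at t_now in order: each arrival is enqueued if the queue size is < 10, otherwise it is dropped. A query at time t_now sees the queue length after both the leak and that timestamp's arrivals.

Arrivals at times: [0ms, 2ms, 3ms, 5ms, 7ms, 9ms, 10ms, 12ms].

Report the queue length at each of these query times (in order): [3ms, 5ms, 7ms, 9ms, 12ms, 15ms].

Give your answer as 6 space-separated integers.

Queue lengths at query times:
  query t=3ms: backlog = 1
  query t=5ms: backlog = 1
  query t=7ms: backlog = 1
  query t=9ms: backlog = 1
  query t=12ms: backlog = 1
  query t=15ms: backlog = 0

Answer: 1 1 1 1 1 0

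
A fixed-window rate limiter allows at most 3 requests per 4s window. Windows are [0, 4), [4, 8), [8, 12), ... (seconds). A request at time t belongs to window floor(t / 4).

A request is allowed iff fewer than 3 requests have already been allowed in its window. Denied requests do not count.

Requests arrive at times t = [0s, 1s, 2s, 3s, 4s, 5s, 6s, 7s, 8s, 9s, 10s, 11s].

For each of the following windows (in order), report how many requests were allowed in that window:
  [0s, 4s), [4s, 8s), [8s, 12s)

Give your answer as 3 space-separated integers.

Answer: 3 3 3

Derivation:
Processing requests:
  req#1 t=0s (window 0): ALLOW
  req#2 t=1s (window 0): ALLOW
  req#3 t=2s (window 0): ALLOW
  req#4 t=3s (window 0): DENY
  req#5 t=4s (window 1): ALLOW
  req#6 t=5s (window 1): ALLOW
  req#7 t=6s (window 1): ALLOW
  req#8 t=7s (window 1): DENY
  req#9 t=8s (window 2): ALLOW
  req#10 t=9s (window 2): ALLOW
  req#11 t=10s (window 2): ALLOW
  req#12 t=11s (window 2): DENY

Allowed counts by window: 3 3 3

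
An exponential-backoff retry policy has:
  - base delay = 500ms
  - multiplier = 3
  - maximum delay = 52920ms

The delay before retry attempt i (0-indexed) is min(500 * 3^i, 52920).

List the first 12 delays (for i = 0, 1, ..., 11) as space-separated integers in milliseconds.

Answer: 500 1500 4500 13500 40500 52920 52920 52920 52920 52920 52920 52920

Derivation:
Computing each delay:
  i=0: min(500*3^0, 52920) = 500
  i=1: min(500*3^1, 52920) = 1500
  i=2: min(500*3^2, 52920) = 4500
  i=3: min(500*3^3, 52920) = 13500
  i=4: min(500*3^4, 52920) = 40500
  i=5: min(500*3^5, 52920) = 52920
  i=6: min(500*3^6, 52920) = 52920
  i=7: min(500*3^7, 52920) = 52920
  i=8: min(500*3^8, 52920) = 52920
  i=9: min(500*3^9, 52920) = 52920
  i=10: min(500*3^10, 52920) = 52920
  i=11: min(500*3^11, 52920) = 52920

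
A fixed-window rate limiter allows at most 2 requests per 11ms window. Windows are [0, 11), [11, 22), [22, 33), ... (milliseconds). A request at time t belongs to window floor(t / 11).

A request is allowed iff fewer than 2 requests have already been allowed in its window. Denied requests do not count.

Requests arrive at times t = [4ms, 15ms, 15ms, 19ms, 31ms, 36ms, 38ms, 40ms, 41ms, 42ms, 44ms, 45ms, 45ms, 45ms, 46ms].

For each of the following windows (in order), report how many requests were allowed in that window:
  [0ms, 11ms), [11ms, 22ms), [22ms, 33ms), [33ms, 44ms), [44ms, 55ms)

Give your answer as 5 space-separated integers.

Answer: 1 2 1 2 2

Derivation:
Processing requests:
  req#1 t=4ms (window 0): ALLOW
  req#2 t=15ms (window 1): ALLOW
  req#3 t=15ms (window 1): ALLOW
  req#4 t=19ms (window 1): DENY
  req#5 t=31ms (window 2): ALLOW
  req#6 t=36ms (window 3): ALLOW
  req#7 t=38ms (window 3): ALLOW
  req#8 t=40ms (window 3): DENY
  req#9 t=41ms (window 3): DENY
  req#10 t=42ms (window 3): DENY
  req#11 t=44ms (window 4): ALLOW
  req#12 t=45ms (window 4): ALLOW
  req#13 t=45ms (window 4): DENY
  req#14 t=45ms (window 4): DENY
  req#15 t=46ms (window 4): DENY

Allowed counts by window: 1 2 1 2 2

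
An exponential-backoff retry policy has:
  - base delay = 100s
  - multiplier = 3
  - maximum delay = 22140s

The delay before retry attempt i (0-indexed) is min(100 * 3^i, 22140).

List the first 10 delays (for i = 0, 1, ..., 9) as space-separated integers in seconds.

Answer: 100 300 900 2700 8100 22140 22140 22140 22140 22140

Derivation:
Computing each delay:
  i=0: min(100*3^0, 22140) = 100
  i=1: min(100*3^1, 22140) = 300
  i=2: min(100*3^2, 22140) = 900
  i=3: min(100*3^3, 22140) = 2700
  i=4: min(100*3^4, 22140) = 8100
  i=5: min(100*3^5, 22140) = 22140
  i=6: min(100*3^6, 22140) = 22140
  i=7: min(100*3^7, 22140) = 22140
  i=8: min(100*3^8, 22140) = 22140
  i=9: min(100*3^9, 22140) = 22140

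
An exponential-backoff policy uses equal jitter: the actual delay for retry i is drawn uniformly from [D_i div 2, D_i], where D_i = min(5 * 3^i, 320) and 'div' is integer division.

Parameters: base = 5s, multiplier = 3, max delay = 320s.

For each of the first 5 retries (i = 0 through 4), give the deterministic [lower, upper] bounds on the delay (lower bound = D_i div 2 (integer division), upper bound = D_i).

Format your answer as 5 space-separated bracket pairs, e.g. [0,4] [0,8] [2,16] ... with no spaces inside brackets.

Computing bounds per retry:
  i=0: D_i=min(5*3^0,320)=5, bounds=[2,5]
  i=1: D_i=min(5*3^1,320)=15, bounds=[7,15]
  i=2: D_i=min(5*3^2,320)=45, bounds=[22,45]
  i=3: D_i=min(5*3^3,320)=135, bounds=[67,135]
  i=4: D_i=min(5*3^4,320)=320, bounds=[160,320]

Answer: [2,5] [7,15] [22,45] [67,135] [160,320]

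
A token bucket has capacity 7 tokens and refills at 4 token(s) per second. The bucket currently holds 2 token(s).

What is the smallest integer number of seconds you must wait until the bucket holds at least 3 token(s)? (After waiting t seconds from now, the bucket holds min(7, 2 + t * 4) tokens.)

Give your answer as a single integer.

Answer: 1

Derivation:
Need 2 + t * 4 >= 3, so t >= 1/4.
Smallest integer t = ceil(1/4) = 1.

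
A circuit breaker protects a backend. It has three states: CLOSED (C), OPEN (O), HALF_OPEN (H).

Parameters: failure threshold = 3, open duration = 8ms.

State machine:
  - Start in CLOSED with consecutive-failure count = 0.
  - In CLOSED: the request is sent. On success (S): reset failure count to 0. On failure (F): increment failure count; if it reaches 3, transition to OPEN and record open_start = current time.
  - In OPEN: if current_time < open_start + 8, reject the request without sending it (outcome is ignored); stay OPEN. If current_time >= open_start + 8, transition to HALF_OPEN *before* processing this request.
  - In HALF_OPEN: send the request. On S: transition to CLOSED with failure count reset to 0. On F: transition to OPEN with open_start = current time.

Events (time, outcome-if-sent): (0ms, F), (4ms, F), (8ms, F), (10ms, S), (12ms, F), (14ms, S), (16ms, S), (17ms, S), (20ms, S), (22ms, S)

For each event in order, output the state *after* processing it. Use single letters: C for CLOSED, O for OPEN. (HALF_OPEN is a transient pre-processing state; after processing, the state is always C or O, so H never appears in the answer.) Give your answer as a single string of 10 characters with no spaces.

State after each event:
  event#1 t=0ms outcome=F: state=CLOSED
  event#2 t=4ms outcome=F: state=CLOSED
  event#3 t=8ms outcome=F: state=OPEN
  event#4 t=10ms outcome=S: state=OPEN
  event#5 t=12ms outcome=F: state=OPEN
  event#6 t=14ms outcome=S: state=OPEN
  event#7 t=16ms outcome=S: state=CLOSED
  event#8 t=17ms outcome=S: state=CLOSED
  event#9 t=20ms outcome=S: state=CLOSED
  event#10 t=22ms outcome=S: state=CLOSED

Answer: CCOOOOCCCC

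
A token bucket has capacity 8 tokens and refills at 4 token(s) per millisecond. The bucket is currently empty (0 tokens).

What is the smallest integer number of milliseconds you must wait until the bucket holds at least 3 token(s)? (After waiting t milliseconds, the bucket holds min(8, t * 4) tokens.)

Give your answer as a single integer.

Need t * 4 >= 3, so t >= 3/4.
Smallest integer t = ceil(3/4) = 1.

Answer: 1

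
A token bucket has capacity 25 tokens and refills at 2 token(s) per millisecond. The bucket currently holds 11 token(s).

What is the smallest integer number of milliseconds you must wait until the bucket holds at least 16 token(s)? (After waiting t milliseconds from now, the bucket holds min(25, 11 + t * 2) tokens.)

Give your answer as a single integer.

Answer: 3

Derivation:
Need 11 + t * 2 >= 16, so t >= 5/2.
Smallest integer t = ceil(5/2) = 3.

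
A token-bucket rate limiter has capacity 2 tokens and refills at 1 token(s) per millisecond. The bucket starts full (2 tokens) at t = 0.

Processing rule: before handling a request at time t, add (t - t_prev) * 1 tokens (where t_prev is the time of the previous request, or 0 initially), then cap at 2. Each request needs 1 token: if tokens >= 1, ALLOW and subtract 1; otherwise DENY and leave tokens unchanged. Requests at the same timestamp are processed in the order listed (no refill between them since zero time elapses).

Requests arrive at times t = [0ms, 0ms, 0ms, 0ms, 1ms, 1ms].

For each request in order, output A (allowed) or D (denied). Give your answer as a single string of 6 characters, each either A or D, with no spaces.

Simulating step by step:
  req#1 t=0ms: ALLOW
  req#2 t=0ms: ALLOW
  req#3 t=0ms: DENY
  req#4 t=0ms: DENY
  req#5 t=1ms: ALLOW
  req#6 t=1ms: DENY

Answer: AADDAD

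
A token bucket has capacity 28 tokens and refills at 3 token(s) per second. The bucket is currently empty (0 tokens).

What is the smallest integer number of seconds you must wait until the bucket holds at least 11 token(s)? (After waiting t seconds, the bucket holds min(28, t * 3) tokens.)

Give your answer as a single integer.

Answer: 4

Derivation:
Need t * 3 >= 11, so t >= 11/3.
Smallest integer t = ceil(11/3) = 4.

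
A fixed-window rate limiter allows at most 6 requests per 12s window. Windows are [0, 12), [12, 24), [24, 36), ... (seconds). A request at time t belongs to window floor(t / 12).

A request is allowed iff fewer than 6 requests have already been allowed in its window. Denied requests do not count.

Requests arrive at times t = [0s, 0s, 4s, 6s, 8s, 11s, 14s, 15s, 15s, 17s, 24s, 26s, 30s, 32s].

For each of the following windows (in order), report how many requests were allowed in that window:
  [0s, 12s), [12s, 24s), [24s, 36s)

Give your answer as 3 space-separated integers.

Answer: 6 4 4

Derivation:
Processing requests:
  req#1 t=0s (window 0): ALLOW
  req#2 t=0s (window 0): ALLOW
  req#3 t=4s (window 0): ALLOW
  req#4 t=6s (window 0): ALLOW
  req#5 t=8s (window 0): ALLOW
  req#6 t=11s (window 0): ALLOW
  req#7 t=14s (window 1): ALLOW
  req#8 t=15s (window 1): ALLOW
  req#9 t=15s (window 1): ALLOW
  req#10 t=17s (window 1): ALLOW
  req#11 t=24s (window 2): ALLOW
  req#12 t=26s (window 2): ALLOW
  req#13 t=30s (window 2): ALLOW
  req#14 t=32s (window 2): ALLOW

Allowed counts by window: 6 4 4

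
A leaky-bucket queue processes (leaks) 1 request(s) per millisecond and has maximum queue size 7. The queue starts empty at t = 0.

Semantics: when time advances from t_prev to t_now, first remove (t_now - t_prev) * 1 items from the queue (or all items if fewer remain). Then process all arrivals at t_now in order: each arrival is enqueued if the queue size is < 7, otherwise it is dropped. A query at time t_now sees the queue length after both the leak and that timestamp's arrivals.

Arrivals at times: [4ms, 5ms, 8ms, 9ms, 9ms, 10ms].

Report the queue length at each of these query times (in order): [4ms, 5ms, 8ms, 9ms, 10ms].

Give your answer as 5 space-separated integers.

Answer: 1 1 1 2 2

Derivation:
Queue lengths at query times:
  query t=4ms: backlog = 1
  query t=5ms: backlog = 1
  query t=8ms: backlog = 1
  query t=9ms: backlog = 2
  query t=10ms: backlog = 2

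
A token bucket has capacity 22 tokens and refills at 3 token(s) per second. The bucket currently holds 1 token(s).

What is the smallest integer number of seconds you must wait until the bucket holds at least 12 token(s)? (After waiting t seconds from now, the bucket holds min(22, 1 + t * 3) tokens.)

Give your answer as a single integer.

Answer: 4

Derivation:
Need 1 + t * 3 >= 12, so t >= 11/3.
Smallest integer t = ceil(11/3) = 4.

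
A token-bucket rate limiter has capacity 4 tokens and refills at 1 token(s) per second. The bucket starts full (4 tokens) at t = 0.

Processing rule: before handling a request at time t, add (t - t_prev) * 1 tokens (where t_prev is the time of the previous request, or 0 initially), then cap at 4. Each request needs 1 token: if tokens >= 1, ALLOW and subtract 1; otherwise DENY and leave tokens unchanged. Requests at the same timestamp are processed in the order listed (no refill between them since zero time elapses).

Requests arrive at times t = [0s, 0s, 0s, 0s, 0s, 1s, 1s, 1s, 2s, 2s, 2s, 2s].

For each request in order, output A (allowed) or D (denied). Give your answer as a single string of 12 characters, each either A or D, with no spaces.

Answer: AAAADADDADDD

Derivation:
Simulating step by step:
  req#1 t=0s: ALLOW
  req#2 t=0s: ALLOW
  req#3 t=0s: ALLOW
  req#4 t=0s: ALLOW
  req#5 t=0s: DENY
  req#6 t=1s: ALLOW
  req#7 t=1s: DENY
  req#8 t=1s: DENY
  req#9 t=2s: ALLOW
  req#10 t=2s: DENY
  req#11 t=2s: DENY
  req#12 t=2s: DENY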